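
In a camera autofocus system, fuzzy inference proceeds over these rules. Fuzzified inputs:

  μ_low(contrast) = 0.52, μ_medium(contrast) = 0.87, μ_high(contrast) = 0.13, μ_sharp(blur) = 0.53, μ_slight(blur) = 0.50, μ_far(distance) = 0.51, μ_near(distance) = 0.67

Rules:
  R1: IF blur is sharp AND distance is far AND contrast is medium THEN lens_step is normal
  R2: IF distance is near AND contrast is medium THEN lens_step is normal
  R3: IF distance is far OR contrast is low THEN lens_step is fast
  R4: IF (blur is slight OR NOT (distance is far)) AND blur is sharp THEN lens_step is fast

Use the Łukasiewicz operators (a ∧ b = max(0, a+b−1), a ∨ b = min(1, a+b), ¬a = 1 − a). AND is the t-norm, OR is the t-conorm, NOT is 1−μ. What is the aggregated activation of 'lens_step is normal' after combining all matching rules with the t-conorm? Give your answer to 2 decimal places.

0.54

R1: sharp=0.53, far=0.51, medium=0.87; AND[max(0, a+b−1)] → w = 0.00
R2: near=0.67, medium=0.87; AND[max(0, a+b−1)] → w = 0.54
R3: far=0.51, low=0.52; OR[min(1, a+b)] → w = 1.00
R4: (slight=0.50 OR ¬far=1−0.51=0.49) = 0.99; AND[max(0, a+b−1)] with sharp=0.53 → w = 0.52
Rules with consequent 'normal': {R1, R2} → strengths 0.00, 0.54
Aggregate via t-conorm [min(1, a+b)]: 0.54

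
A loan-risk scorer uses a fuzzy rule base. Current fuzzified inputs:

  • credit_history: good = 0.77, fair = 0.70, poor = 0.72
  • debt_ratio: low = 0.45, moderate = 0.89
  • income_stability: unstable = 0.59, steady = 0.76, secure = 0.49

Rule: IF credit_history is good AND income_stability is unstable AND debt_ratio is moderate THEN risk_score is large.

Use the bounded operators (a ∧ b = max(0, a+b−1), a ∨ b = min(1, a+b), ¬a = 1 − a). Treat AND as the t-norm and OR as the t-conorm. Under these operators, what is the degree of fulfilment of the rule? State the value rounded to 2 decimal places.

firing strength: good=0.77, unstable=0.59, moderate=0.89; AND[max(0, a+b−1)] → w = 0.25

0.25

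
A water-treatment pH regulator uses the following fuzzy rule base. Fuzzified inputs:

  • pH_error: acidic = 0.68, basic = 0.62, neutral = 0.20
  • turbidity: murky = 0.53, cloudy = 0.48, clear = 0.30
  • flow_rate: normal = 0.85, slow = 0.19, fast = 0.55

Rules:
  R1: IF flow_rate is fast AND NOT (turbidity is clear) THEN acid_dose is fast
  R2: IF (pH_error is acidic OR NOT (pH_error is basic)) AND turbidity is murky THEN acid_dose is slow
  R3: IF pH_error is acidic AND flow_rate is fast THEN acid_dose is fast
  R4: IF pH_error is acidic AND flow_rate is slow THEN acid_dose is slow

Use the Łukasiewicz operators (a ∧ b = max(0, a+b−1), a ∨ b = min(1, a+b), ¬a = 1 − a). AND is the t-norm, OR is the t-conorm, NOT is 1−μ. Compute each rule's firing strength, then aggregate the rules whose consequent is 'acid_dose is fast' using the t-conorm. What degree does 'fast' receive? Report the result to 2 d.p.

R1: fast=0.55, ¬clear=1−0.30=0.70; AND[max(0, a+b−1)] → w = 0.25
R2: (acidic=0.68 OR ¬basic=1−0.62=0.38) = 1.00; AND[max(0, a+b−1)] with murky=0.53 → w = 0.53
R3: acidic=0.68, fast=0.55; AND[max(0, a+b−1)] → w = 0.23
R4: acidic=0.68, slow=0.19; AND[max(0, a+b−1)] → w = 0.00
Rules with consequent 'fast': {R1, R3} → strengths 0.25, 0.23
Aggregate via t-conorm [min(1, a+b)]: 0.48

0.48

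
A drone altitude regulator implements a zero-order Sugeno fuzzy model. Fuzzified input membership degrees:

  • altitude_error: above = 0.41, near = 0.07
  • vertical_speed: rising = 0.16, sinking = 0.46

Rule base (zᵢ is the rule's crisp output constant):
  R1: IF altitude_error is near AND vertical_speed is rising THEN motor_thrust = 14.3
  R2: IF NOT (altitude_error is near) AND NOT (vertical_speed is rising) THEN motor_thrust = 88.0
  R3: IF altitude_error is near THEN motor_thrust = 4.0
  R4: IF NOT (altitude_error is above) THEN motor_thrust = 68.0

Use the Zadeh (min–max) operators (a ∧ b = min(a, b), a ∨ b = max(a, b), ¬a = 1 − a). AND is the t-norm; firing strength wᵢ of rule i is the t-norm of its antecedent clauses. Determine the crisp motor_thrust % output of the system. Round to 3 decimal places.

73.453

R1 (z=14.3): near=0.07, rising=0.16; AND[min(a, b)] → w = 0.07
R2 (z=88.0): ¬near=1−0.07=0.93, ¬rising=1−0.16=0.84; AND[min(a, b)] → w = 0.84
R3 (z=4.0): near=0.07 → w = 0.07
R4 (z=68.0): ¬above=1−0.41=0.59 → w = 0.59
Weighted average = (0.07·14.3 + 0.84·88.0 + 0.07·4.0 + 0.59·68.0) / (0.07 + 0.84 + 0.07 + 0.59)
  = 115.3210 / 1.5700 = 73.453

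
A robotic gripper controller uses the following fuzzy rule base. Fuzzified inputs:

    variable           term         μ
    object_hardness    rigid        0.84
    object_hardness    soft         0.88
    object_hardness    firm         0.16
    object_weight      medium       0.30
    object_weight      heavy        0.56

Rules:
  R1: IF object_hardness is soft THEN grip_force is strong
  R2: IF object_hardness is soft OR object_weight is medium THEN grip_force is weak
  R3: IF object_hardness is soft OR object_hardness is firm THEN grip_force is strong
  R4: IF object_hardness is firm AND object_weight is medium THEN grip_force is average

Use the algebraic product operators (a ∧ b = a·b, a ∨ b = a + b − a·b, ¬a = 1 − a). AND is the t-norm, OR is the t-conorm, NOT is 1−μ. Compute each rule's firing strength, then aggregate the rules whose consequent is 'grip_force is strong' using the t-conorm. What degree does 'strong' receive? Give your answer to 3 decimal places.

0.988

R1: soft=0.88 → w = 0.8800
R2: soft=0.88, medium=0.30; OR[a + b − a·b] → w = 0.9160
R3: soft=0.88, firm=0.16; OR[a + b − a·b] → w = 0.8992
R4: firm=0.16, medium=0.30; AND[a·b] → w = 0.0480
Rules with consequent 'strong': {R1, R3} → strengths 0.8800, 0.8992
Aggregate via t-conorm [a + b − a·b]: 0.9879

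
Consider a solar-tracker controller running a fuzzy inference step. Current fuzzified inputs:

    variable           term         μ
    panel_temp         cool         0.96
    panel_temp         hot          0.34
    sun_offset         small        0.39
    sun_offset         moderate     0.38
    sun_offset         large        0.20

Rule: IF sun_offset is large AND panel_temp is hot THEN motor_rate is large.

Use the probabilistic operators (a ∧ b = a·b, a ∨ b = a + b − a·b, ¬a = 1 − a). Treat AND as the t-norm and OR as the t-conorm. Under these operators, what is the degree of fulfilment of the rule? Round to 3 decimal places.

firing strength: large=0.20, hot=0.34; AND[a·b] → w = 0.0680

0.068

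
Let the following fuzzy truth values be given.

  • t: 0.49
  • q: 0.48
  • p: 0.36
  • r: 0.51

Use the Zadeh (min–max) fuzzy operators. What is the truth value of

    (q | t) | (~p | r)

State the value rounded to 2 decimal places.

q | t = max(a, b) on (0.48, 0.49) = 0.49
~p = 1 − 0.36 = 0.64
~p | r = max(a, b) on (0.64, 0.51) = 0.64
(q | t) | (~p | r) = max(a, b) on (0.49, 0.64) = 0.64

0.64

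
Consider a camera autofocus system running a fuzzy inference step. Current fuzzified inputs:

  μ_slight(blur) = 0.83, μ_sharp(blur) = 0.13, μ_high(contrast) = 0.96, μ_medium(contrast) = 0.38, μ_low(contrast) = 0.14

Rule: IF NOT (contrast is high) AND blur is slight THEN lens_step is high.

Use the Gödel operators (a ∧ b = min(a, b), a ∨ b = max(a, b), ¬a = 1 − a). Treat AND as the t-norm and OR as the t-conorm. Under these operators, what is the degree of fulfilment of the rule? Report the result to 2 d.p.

firing strength: ¬high=1−0.96=0.04, slight=0.83; AND[min(a, b)] → w = 0.04

0.04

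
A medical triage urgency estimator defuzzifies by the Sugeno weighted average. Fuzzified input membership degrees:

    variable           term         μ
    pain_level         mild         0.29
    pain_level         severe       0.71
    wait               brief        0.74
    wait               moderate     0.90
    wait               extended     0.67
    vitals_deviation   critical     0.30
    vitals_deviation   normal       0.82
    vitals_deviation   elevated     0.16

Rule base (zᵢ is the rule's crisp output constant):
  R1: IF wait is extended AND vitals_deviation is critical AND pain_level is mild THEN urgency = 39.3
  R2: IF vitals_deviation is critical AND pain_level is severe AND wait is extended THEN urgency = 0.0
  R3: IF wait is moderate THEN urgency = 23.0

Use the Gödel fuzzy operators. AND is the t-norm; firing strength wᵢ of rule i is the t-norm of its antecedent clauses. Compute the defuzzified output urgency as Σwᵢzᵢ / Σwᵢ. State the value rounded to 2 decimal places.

21.54

R1 (z=39.3): extended=0.67, critical=0.30, mild=0.29; AND[min(a, b)] → w = 0.29
R2 (z=0.0): critical=0.30, severe=0.71, extended=0.67; AND[min(a, b)] → w = 0.30
R3 (z=23.0): moderate=0.90 → w = 0.90
Weighted average = (0.29·39.3 + 0.30·0.0 + 0.90·23.0) / (0.29 + 0.30 + 0.90)
  = 32.0970 / 1.4900 = 21.54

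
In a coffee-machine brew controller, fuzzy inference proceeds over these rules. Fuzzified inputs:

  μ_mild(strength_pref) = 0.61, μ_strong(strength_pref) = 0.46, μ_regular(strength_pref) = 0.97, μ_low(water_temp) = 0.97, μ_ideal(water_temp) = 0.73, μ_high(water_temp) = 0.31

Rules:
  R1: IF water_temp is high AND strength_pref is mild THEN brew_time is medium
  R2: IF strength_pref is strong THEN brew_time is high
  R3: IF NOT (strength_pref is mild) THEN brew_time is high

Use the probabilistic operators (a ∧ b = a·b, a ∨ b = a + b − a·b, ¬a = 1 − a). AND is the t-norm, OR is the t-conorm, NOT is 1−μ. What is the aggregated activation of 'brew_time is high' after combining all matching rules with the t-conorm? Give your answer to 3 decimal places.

R1: high=0.31, mild=0.61; AND[a·b] → w = 0.1891
R2: strong=0.46 → w = 0.4600
R3: ¬mild=1−0.61=0.39 → w = 0.3900
Rules with consequent 'high': {R2, R3} → strengths 0.4600, 0.3900
Aggregate via t-conorm [a + b − a·b]: 0.6706

0.671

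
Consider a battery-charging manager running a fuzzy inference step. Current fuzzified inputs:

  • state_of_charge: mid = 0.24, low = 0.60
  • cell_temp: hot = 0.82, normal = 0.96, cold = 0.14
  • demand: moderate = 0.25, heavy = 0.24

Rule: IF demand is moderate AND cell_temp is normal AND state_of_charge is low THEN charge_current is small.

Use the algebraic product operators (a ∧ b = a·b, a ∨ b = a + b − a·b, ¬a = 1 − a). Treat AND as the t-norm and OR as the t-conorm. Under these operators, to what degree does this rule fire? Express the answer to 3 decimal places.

firing strength: moderate=0.25, normal=0.96, low=0.60; AND[a·b] → w = 0.1440

0.144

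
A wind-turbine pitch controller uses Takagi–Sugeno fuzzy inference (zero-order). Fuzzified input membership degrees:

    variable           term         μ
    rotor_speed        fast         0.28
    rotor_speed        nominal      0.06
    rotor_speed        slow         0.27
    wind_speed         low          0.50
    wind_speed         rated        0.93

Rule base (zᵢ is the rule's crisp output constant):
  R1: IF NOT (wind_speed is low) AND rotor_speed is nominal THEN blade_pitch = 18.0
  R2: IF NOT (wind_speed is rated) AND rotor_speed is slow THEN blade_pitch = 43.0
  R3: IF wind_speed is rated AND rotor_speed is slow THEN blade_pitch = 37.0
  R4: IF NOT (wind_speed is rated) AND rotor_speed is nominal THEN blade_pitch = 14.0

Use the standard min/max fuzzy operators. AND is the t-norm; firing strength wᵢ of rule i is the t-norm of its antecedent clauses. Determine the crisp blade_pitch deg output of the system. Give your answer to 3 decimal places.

32.435

R1 (z=18.0): ¬low=1−0.50=0.50, nominal=0.06; AND[min(a, b)] → w = 0.06
R2 (z=43.0): ¬rated=1−0.93=0.07, slow=0.27; AND[min(a, b)] → w = 0.07
R3 (z=37.0): rated=0.93, slow=0.27; AND[min(a, b)] → w = 0.27
R4 (z=14.0): ¬rated=1−0.93=0.07, nominal=0.06; AND[min(a, b)] → w = 0.06
Weighted average = (0.06·18.0 + 0.07·43.0 + 0.27·37.0 + 0.06·14.0) / (0.06 + 0.07 + 0.27 + 0.06)
  = 14.9200 / 0.4600 = 32.435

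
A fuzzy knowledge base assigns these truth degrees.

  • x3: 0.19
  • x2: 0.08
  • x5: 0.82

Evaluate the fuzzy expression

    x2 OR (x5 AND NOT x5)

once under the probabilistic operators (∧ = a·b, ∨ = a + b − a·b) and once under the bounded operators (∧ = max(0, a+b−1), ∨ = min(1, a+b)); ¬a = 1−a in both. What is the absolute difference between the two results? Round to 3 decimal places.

Under probabilistic:
  NOT x5 = 1 − 0.8200 = 0.1800
  x5 AND NOT x5 = a·b on (0.8200, 0.1800) = 0.1476
  x2 OR (x5 AND NOT x5) = a + b − a·b on (0.0800, 0.1476) = 0.2158
  → value = 0.2158
Under bounded:
  NOT x5 = 1 − 0.82 = 0.18
  x5 AND NOT x5 = max(0, a+b−1) on (0.82, 0.18) = 0.00
  x2 OR (x5 AND NOT x5) = min(1, a+b) on (0.08, 0.00) = 0.08
  → value = 0.0800
|0.2158 − 0.0800| = 0.136

0.136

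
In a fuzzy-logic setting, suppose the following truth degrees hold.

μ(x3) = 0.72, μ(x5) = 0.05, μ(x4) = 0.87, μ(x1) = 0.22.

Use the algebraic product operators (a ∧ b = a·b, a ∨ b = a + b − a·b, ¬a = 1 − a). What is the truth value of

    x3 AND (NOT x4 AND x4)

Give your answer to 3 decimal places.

NOT x4 = 1 − 0.8700 = 0.1300
NOT x4 AND x4 = a·b on (0.1300, 0.8700) = 0.1131
x3 AND (NOT x4 AND x4) = a·b on (0.7200, 0.1131) = 0.0814

0.081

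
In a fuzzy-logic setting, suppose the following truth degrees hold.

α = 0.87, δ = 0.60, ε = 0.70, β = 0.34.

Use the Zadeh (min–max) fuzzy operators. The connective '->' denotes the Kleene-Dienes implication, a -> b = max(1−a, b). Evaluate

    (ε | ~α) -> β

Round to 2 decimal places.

0.34

~α = 1 − 0.87 = 0.13
ε | ~α = max(a, b) on (0.70, 0.13) = 0.70
(ε | ~α) -> β  [Kleene-Dienes: max(1−a, b)] with a=0.70, b=0.34 → 0.34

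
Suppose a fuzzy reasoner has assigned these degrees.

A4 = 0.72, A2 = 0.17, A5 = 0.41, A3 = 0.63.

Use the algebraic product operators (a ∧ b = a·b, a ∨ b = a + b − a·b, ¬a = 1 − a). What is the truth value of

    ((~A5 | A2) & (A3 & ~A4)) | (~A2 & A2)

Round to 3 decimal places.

0.241

~A5 = 1 − 0.4100 = 0.5900
~A5 | A2 = a + b − a·b on (0.5900, 0.1700) = 0.6597
~A4 = 1 − 0.7200 = 0.2800
A3 & ~A4 = a·b on (0.6300, 0.2800) = 0.1764
(~A5 | A2) & (A3 & ~A4) = a·b on (0.6597, 0.1764) = 0.1164
~A2 = 1 − 0.1700 = 0.8300
~A2 & A2 = a·b on (0.8300, 0.1700) = 0.1411
((~A5 | A2) & (A3 & ~A4)) | (~A2 & A2) = a + b − a·b on (0.1164, 0.1411) = 0.2411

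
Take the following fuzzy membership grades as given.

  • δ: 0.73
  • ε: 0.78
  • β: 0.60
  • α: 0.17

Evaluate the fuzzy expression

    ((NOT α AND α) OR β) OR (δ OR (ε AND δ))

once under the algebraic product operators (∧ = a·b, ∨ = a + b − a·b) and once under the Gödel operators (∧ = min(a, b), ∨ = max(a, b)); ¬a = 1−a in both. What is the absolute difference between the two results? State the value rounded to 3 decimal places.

Under algebraic product:
  NOT α = 1 − 0.1700 = 0.8300
  NOT α AND α = a·b on (0.8300, 0.1700) = 0.1411
  (NOT α AND α) OR β = a + b − a·b on (0.1411, 0.6000) = 0.6564
  ε AND δ = a·b on (0.7800, 0.7300) = 0.5694
  δ OR (ε AND δ) = a + b − a·b on (0.7300, 0.5694) = 0.8837
  ((NOT α AND α) OR β) OR (δ OR (ε AND δ)) = a + b − a·b on (0.6564, 0.8837) = 0.9601
  → value = 0.9601
Under Gödel:
  NOT α = 1 − 0.17 = 0.83
  NOT α AND α = min(a, b) on (0.83, 0.17) = 0.17
  (NOT α AND α) OR β = max(a, b) on (0.17, 0.60) = 0.60
  ε AND δ = min(a, b) on (0.78, 0.73) = 0.73
  δ OR (ε AND δ) = max(a, b) on (0.73, 0.73) = 0.73
  ((NOT α AND α) OR β) OR (δ OR (ε AND δ)) = max(a, b) on (0.60, 0.73) = 0.73
  → value = 0.7300
|0.9601 − 0.7300| = 0.230

0.230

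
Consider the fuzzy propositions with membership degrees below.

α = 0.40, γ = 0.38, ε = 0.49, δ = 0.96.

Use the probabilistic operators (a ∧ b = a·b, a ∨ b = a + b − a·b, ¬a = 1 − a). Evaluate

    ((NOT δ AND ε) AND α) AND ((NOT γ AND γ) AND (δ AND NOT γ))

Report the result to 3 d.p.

NOT δ = 1 − 0.9600 = 0.0400
NOT δ AND ε = a·b on (0.0400, 0.4900) = 0.0196
(NOT δ AND ε) AND α = a·b on (0.0196, 0.4000) = 0.0078
NOT γ = 1 − 0.3800 = 0.6200
NOT γ AND γ = a·b on (0.6200, 0.3800) = 0.2356
NOT γ = 1 − 0.3800 = 0.6200
δ AND NOT γ = a·b on (0.9600, 0.6200) = 0.5952
(NOT γ AND γ) AND (δ AND NOT γ) = a·b on (0.2356, 0.5952) = 0.1402
((NOT δ AND ε) AND α) AND ((NOT γ AND γ) AND (δ AND NOT γ)) = a·b on (0.0078, 0.1402) = 0.0011

0.001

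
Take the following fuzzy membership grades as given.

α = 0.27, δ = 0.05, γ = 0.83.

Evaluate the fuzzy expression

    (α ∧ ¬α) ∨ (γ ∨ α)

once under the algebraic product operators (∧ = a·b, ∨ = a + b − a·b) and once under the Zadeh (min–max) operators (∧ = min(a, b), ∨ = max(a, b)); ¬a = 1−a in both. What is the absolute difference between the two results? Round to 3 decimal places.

0.070

Under algebraic product:
  ¬α = 1 − 0.2700 = 0.7300
  α ∧ ¬α = a·b on (0.2700, 0.7300) = 0.1971
  γ ∨ α = a + b − a·b on (0.8300, 0.2700) = 0.8759
  (α ∧ ¬α) ∨ (γ ∨ α) = a + b − a·b on (0.1971, 0.8759) = 0.9004
  → value = 0.9004
Under Zadeh (min–max):
  ¬α = 1 − 0.27 = 0.73
  α ∧ ¬α = min(a, b) on (0.27, 0.73) = 0.27
  γ ∨ α = max(a, b) on (0.83, 0.27) = 0.83
  (α ∧ ¬α) ∨ (γ ∨ α) = max(a, b) on (0.27, 0.83) = 0.83
  → value = 0.8300
|0.9004 − 0.8300| = 0.070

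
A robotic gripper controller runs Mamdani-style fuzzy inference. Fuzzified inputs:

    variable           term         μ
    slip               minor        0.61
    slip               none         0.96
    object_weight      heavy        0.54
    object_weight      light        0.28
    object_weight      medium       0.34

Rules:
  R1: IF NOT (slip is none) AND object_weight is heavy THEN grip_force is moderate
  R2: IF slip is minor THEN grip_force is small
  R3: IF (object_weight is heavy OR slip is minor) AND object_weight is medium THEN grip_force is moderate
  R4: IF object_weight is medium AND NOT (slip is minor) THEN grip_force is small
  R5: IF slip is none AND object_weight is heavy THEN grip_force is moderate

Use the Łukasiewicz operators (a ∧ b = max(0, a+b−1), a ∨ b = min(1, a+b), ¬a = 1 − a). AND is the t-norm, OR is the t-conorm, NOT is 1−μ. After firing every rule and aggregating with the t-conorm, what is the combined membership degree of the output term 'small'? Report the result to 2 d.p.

0.61

R1: ¬none=1−0.96=0.04, heavy=0.54; AND[max(0, a+b−1)] → w = 0.00
R2: minor=0.61 → w = 0.61
R3: (heavy=0.54 OR minor=0.61) = 1.00; AND[max(0, a+b−1)] with medium=0.34 → w = 0.34
R4: medium=0.34, ¬minor=1−0.61=0.39; AND[max(0, a+b−1)] → w = 0.00
R5: none=0.96, heavy=0.54; AND[max(0, a+b−1)] → w = 0.50
Rules with consequent 'small': {R2, R4} → strengths 0.61, 0.00
Aggregate via t-conorm [min(1, a+b)]: 0.61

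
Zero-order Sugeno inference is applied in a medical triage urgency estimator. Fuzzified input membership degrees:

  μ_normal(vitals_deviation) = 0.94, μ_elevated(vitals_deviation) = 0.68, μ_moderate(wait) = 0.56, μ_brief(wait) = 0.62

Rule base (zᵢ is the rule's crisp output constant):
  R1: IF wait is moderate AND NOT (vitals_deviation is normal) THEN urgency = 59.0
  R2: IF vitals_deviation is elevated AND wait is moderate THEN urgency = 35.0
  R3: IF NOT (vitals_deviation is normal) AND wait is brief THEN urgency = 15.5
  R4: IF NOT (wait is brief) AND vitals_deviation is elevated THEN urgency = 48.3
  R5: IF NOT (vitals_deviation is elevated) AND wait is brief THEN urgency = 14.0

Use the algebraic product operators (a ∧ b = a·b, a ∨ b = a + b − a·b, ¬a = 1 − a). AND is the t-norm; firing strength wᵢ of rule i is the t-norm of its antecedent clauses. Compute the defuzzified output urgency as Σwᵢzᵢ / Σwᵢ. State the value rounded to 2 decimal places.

34.29

R1 (z=59.0): moderate=0.56, ¬normal=1−0.94=0.06; AND[a·b] → w = 0.0336
R2 (z=35.0): elevated=0.68, moderate=0.56; AND[a·b] → w = 0.3808
R3 (z=15.5): ¬normal=1−0.94=0.06, brief=0.62; AND[a·b] → w = 0.0372
R4 (z=48.3): ¬brief=1−0.62=0.38, elevated=0.68; AND[a·b] → w = 0.2584
R5 (z=14.0): ¬elevated=1−0.68=0.32, brief=0.62; AND[a·b] → w = 0.1984
Weighted average = (0.0336·59.0 + 0.3808·35.0 + 0.0372·15.5 + 0.2584·48.3 + 0.1984·14.0) / (0.0336 + 0.3808 + 0.0372 + 0.2584 + 0.1984)
  = 31.1453 / 0.9084 = 34.29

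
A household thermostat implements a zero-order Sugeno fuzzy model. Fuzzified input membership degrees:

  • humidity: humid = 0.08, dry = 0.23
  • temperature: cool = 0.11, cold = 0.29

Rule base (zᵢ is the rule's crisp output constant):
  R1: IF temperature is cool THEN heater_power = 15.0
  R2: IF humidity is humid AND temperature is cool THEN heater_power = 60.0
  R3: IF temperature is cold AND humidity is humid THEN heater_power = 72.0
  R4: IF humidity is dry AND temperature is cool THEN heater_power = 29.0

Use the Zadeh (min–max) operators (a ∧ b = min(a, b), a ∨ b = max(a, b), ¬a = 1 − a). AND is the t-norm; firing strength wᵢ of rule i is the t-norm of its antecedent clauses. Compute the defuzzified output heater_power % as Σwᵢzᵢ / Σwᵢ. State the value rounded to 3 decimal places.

R1 (z=15.0): cool=0.11 → w = 0.11
R2 (z=60.0): humid=0.08, cool=0.11; AND[min(a, b)] → w = 0.08
R3 (z=72.0): cold=0.29, humid=0.08; AND[min(a, b)] → w = 0.08
R4 (z=29.0): dry=0.23, cool=0.11; AND[min(a, b)] → w = 0.11
Weighted average = (0.11·15.0 + 0.08·60.0 + 0.08·72.0 + 0.11·29.0) / (0.11 + 0.08 + 0.08 + 0.11)
  = 15.4000 / 0.3800 = 40.526

40.526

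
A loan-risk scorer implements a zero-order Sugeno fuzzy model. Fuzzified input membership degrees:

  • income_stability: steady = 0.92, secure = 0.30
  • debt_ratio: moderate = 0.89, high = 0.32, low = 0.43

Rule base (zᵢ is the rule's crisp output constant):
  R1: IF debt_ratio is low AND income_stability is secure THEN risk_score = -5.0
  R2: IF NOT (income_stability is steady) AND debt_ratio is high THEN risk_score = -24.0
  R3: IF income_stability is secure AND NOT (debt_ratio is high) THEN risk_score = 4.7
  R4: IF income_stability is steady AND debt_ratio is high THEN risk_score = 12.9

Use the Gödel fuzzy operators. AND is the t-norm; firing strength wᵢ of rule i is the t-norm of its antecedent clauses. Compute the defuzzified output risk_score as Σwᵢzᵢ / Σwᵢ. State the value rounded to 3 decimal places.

R1 (z=-5.0): low=0.43, secure=0.30; AND[min(a, b)] → w = 0.30
R2 (z=-24.0): ¬steady=1−0.92=0.08, high=0.32; AND[min(a, b)] → w = 0.08
R3 (z=4.7): secure=0.30, ¬high=1−0.32=0.68; AND[min(a, b)] → w = 0.30
R4 (z=12.9): steady=0.92, high=0.32; AND[min(a, b)] → w = 0.32
Weighted average = (0.30·-5.0 + 0.08·-24.0 + 0.30·4.7 + 0.32·12.9) / (0.30 + 0.08 + 0.30 + 0.32)
  = 2.1180 / 1.0000 = 2.118

2.118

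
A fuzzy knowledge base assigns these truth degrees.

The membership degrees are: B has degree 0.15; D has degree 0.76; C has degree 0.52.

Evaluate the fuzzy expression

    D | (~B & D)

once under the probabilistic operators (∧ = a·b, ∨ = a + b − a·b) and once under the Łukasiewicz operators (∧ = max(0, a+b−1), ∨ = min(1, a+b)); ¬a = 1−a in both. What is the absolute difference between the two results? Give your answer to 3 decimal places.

Under probabilistic:
  ~B = 1 − 0.1500 = 0.8500
  ~B & D = a·b on (0.8500, 0.7600) = 0.6460
  D | (~B & D) = a + b − a·b on (0.7600, 0.6460) = 0.9150
  → value = 0.9150
Under Łukasiewicz:
  ~B = 1 − 0.15 = 0.85
  ~B & D = max(0, a+b−1) on (0.85, 0.76) = 0.61
  D | (~B & D) = min(1, a+b) on (0.76, 0.61) = 1.00
  → value = 1.0000
|0.9150 − 1.0000| = 0.085

0.085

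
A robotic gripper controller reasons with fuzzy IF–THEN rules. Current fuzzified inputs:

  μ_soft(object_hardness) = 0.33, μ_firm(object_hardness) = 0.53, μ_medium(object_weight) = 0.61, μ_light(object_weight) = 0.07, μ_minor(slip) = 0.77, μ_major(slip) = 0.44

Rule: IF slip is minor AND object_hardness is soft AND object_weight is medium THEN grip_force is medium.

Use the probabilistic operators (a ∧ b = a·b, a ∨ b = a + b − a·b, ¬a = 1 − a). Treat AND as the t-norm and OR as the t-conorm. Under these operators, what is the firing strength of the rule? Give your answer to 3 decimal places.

0.155

firing strength: minor=0.77, soft=0.33, medium=0.61; AND[a·b] → w = 0.1550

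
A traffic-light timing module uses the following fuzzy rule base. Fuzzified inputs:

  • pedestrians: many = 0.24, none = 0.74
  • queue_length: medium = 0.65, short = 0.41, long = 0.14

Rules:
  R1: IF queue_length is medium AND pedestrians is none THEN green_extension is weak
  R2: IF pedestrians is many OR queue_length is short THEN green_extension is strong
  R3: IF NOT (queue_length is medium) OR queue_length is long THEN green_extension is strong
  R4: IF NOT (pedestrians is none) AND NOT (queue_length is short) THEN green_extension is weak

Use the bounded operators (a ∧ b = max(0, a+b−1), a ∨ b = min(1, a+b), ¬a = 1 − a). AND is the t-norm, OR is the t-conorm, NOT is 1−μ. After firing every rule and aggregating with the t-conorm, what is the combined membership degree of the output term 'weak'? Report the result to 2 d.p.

R1: medium=0.65, none=0.74; AND[max(0, a+b−1)] → w = 0.39
R2: many=0.24, short=0.41; OR[min(1, a+b)] → w = 0.65
R3: ¬medium=1−0.65=0.35, long=0.14; OR[min(1, a+b)] → w = 0.49
R4: ¬none=1−0.74=0.26, ¬short=1−0.41=0.59; AND[max(0, a+b−1)] → w = 0.00
Rules with consequent 'weak': {R1, R4} → strengths 0.39, 0.00
Aggregate via t-conorm [min(1, a+b)]: 0.39

0.39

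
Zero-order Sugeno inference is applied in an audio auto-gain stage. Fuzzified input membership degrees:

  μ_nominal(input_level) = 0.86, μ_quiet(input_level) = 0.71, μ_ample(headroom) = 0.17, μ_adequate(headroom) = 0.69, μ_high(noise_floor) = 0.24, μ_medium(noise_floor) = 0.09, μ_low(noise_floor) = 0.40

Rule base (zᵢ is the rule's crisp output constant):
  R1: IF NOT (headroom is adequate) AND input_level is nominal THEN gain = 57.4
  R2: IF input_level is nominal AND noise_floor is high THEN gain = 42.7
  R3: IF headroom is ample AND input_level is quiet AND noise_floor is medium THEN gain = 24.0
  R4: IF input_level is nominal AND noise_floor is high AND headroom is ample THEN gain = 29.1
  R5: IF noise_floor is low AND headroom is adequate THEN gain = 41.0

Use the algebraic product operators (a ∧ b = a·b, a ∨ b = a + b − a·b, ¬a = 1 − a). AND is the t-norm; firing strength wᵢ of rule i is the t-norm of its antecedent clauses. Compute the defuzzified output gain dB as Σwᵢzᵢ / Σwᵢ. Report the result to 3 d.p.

46.184

R1 (z=57.4): ¬adequate=1−0.69=0.31, nominal=0.86; AND[a·b] → w = 0.2666
R2 (z=42.7): nominal=0.86, high=0.24; AND[a·b] → w = 0.2064
R3 (z=24.0): ample=0.17, quiet=0.71, medium=0.09; AND[a·b] → w = 0.0109
R4 (z=29.1): nominal=0.86, high=0.24, ample=0.17; AND[a·b] → w = 0.0351
R5 (z=41.0): low=0.40, adequate=0.69; AND[a·b] → w = 0.2760
Weighted average = (0.2666·57.4 + 0.2064·42.7 + 0.0109·24.0 + 0.0351·29.1 + 0.2760·41.0) / (0.2666 + 0.2064 + 0.0109 + 0.0351 + 0.2760)
  = 36.7139 / 0.7950 = 46.184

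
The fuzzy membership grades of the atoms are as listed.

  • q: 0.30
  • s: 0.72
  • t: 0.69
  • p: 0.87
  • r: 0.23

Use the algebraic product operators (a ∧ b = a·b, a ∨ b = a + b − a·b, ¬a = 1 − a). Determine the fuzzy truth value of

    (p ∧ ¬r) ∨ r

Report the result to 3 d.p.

¬r = 1 − 0.2300 = 0.7700
p ∧ ¬r = a·b on (0.8700, 0.7700) = 0.6699
(p ∧ ¬r) ∨ r = a + b − a·b on (0.6699, 0.2300) = 0.7458

0.746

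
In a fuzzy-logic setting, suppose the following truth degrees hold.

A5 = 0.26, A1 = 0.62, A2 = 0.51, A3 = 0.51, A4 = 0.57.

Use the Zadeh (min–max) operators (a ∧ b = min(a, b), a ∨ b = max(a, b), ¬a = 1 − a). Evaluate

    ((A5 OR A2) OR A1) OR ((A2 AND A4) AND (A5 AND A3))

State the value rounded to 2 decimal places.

0.62

A5 OR A2 = max(a, b) on (0.26, 0.51) = 0.51
(A5 OR A2) OR A1 = max(a, b) on (0.51, 0.62) = 0.62
A2 AND A4 = min(a, b) on (0.51, 0.57) = 0.51
A5 AND A3 = min(a, b) on (0.26, 0.51) = 0.26
(A2 AND A4) AND (A5 AND A3) = min(a, b) on (0.51, 0.26) = 0.26
((A5 OR A2) OR A1) OR ((A2 AND A4) AND (A5 AND A3)) = max(a, b) on (0.62, 0.26) = 0.62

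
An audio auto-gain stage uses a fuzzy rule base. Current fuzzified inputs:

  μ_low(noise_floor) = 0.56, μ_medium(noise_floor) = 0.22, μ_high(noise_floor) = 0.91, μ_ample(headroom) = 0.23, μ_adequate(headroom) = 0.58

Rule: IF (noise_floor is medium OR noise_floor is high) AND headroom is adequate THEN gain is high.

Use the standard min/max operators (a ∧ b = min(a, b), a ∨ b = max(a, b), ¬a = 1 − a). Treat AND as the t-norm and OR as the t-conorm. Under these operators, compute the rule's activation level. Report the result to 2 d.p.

firing strength: (medium=0.22 OR high=0.91) = 0.91; AND[min(a, b)] with adequate=0.58 → w = 0.58

0.58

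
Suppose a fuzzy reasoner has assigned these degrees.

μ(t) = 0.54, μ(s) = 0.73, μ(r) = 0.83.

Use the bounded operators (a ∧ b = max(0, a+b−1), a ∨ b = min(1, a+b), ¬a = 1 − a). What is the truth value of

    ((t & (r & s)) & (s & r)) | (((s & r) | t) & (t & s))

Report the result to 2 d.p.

0.27

r & s = max(0, a+b−1) on (0.83, 0.73) = 0.56
t & (r & s) = max(0, a+b−1) on (0.54, 0.56) = 0.10
s & r = max(0, a+b−1) on (0.73, 0.83) = 0.56
(t & (r & s)) & (s & r) = max(0, a+b−1) on (0.10, 0.56) = 0.00
s & r = max(0, a+b−1) on (0.73, 0.83) = 0.56
(s & r) | t = min(1, a+b) on (0.56, 0.54) = 1.00
t & s = max(0, a+b−1) on (0.54, 0.73) = 0.27
((s & r) | t) & (t & s) = max(0, a+b−1) on (1.00, 0.27) = 0.27
((t & (r & s)) & (s & r)) | (((s & r) | t) & (t & s)) = min(1, a+b) on (0.00, 0.27) = 0.27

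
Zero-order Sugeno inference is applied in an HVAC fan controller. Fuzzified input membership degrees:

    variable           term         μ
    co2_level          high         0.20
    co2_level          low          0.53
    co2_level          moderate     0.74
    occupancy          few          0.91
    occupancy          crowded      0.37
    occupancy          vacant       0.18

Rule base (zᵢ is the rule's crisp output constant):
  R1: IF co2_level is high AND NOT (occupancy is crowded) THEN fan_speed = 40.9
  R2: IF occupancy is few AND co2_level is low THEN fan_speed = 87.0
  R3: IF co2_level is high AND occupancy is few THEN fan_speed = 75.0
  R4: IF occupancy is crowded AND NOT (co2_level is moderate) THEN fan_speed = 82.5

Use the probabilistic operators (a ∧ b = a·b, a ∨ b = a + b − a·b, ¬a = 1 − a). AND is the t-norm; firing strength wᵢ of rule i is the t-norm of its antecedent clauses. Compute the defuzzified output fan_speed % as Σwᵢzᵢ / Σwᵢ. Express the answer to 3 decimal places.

77.496

R1 (z=40.9): high=0.20, ¬crowded=1−0.37=0.63; AND[a·b] → w = 0.1260
R2 (z=87.0): few=0.91, low=0.53; AND[a·b] → w = 0.4823
R3 (z=75.0): high=0.20, few=0.91; AND[a·b] → w = 0.1820
R4 (z=82.5): crowded=0.37, ¬moderate=1−0.74=0.26; AND[a·b] → w = 0.0962
Weighted average = (0.1260·40.9 + 0.4823·87.0 + 0.1820·75.0 + 0.0962·82.5) / (0.1260 + 0.4823 + 0.1820 + 0.0962)
  = 68.7000 / 0.8865 = 77.496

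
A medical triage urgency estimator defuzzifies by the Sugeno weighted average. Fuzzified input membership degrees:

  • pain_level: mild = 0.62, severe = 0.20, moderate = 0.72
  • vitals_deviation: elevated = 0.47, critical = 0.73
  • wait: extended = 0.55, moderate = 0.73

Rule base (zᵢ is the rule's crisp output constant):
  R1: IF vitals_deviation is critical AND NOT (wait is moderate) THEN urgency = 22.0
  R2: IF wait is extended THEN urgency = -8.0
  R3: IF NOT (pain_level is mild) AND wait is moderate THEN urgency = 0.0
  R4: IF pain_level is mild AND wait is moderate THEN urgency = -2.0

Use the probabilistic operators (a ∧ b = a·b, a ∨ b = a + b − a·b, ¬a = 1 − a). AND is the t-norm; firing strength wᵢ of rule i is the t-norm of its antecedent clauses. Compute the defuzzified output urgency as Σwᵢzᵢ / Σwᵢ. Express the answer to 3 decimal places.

-0.656

R1 (z=22.0): critical=0.73, ¬moderate=1−0.73=0.27; AND[a·b] → w = 0.1971
R2 (z=-8.0): extended=0.55 → w = 0.5500
R3 (z=0.0): ¬mild=1−0.62=0.38, moderate=0.73; AND[a·b] → w = 0.2774
R4 (z=-2.0): mild=0.62, moderate=0.73; AND[a·b] → w = 0.4526
Weighted average = (0.1971·22.0 + 0.5500·-8.0 + 0.2774·0.0 + 0.4526·-2.0) / (0.1971 + 0.5500 + 0.2774 + 0.4526)
  = -0.9690 / 1.4771 = -0.656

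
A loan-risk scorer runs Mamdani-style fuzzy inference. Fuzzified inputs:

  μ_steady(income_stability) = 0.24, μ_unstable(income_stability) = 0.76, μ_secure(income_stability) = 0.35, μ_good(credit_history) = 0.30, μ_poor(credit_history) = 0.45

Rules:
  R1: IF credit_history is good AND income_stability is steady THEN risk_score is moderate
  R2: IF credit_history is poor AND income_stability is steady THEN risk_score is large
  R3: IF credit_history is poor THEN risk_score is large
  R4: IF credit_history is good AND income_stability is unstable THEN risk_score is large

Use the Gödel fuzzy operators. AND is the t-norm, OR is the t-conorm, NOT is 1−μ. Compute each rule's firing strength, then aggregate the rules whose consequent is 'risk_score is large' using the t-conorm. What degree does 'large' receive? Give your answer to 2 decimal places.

R1: good=0.30, steady=0.24; AND[min(a, b)] → w = 0.24
R2: poor=0.45, steady=0.24; AND[min(a, b)] → w = 0.24
R3: poor=0.45 → w = 0.45
R4: good=0.30, unstable=0.76; AND[min(a, b)] → w = 0.30
Rules with consequent 'large': {R2, R3, R4} → strengths 0.24, 0.45, 0.30
Aggregate via t-conorm [max(a, b)]: 0.45

0.45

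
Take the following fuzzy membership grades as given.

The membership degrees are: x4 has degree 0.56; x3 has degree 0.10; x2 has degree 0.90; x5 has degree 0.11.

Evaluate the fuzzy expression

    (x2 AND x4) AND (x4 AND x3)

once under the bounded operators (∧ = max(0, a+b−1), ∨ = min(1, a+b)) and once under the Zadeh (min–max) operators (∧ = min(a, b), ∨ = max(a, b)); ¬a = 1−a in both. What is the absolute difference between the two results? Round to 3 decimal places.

Under bounded:
  x2 AND x4 = max(0, a+b−1) on (0.90, 0.56) = 0.46
  x4 AND x3 = max(0, a+b−1) on (0.56, 0.10) = 0.00
  (x2 AND x4) AND (x4 AND x3) = max(0, a+b−1) on (0.46, 0.00) = 0.00
  → value = 0.0000
Under Zadeh (min–max):
  x2 AND x4 = min(a, b) on (0.90, 0.56) = 0.56
  x4 AND x3 = min(a, b) on (0.56, 0.10) = 0.10
  (x2 AND x4) AND (x4 AND x3) = min(a, b) on (0.56, 0.10) = 0.10
  → value = 0.1000
|0.0000 − 0.1000| = 0.100

0.100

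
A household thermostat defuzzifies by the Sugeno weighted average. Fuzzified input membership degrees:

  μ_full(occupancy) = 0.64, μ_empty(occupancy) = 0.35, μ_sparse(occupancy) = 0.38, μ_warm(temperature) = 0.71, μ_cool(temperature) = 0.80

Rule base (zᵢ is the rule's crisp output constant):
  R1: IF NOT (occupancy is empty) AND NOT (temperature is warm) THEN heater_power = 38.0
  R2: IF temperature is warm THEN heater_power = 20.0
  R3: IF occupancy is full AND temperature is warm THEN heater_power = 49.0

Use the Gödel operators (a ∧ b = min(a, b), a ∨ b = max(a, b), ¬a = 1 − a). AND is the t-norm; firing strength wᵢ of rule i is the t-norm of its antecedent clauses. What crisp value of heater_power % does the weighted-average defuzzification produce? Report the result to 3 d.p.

34.500

R1 (z=38.0): ¬empty=1−0.35=0.65, ¬warm=1−0.71=0.29; AND[min(a, b)] → w = 0.29
R2 (z=20.0): warm=0.71 → w = 0.71
R3 (z=49.0): full=0.64, warm=0.71; AND[min(a, b)] → w = 0.64
Weighted average = (0.29·38.0 + 0.71·20.0 + 0.64·49.0) / (0.29 + 0.71 + 0.64)
  = 56.5800 / 1.6400 = 34.500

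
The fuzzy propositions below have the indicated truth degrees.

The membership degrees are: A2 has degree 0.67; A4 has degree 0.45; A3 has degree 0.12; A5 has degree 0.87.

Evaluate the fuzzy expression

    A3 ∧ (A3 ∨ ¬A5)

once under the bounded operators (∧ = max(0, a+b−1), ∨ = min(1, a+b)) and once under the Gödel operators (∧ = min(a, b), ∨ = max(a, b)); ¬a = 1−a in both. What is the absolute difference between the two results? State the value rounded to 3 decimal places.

Under bounded:
  ¬A5 = 1 − 0.87 = 0.13
  A3 ∨ ¬A5 = min(1, a+b) on (0.12, 0.13) = 0.25
  A3 ∧ (A3 ∨ ¬A5) = max(0, a+b−1) on (0.12, 0.25) = 0.00
  → value = 0.0000
Under Gödel:
  ¬A5 = 1 − 0.87 = 0.13
  A3 ∨ ¬A5 = max(a, b) on (0.12, 0.13) = 0.13
  A3 ∧ (A3 ∨ ¬A5) = min(a, b) on (0.12, 0.13) = 0.12
  → value = 0.1200
|0.0000 − 0.1200| = 0.120

0.120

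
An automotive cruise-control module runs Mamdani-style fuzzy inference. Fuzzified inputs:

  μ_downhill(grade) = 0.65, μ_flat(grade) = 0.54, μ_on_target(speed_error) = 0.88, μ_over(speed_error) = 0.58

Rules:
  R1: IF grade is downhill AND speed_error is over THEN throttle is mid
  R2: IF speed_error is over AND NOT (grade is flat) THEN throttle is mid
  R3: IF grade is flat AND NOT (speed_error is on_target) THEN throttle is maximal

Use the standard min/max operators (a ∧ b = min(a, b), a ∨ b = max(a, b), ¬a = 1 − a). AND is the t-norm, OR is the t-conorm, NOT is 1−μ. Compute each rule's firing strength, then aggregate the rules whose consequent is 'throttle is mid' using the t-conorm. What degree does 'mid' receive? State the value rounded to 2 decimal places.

R1: downhill=0.65, over=0.58; AND[min(a, b)] → w = 0.58
R2: over=0.58, ¬flat=1−0.54=0.46; AND[min(a, b)] → w = 0.46
R3: flat=0.54, ¬on_target=1−0.88=0.12; AND[min(a, b)] → w = 0.12
Rules with consequent 'mid': {R1, R2} → strengths 0.58, 0.46
Aggregate via t-conorm [max(a, b)]: 0.58

0.58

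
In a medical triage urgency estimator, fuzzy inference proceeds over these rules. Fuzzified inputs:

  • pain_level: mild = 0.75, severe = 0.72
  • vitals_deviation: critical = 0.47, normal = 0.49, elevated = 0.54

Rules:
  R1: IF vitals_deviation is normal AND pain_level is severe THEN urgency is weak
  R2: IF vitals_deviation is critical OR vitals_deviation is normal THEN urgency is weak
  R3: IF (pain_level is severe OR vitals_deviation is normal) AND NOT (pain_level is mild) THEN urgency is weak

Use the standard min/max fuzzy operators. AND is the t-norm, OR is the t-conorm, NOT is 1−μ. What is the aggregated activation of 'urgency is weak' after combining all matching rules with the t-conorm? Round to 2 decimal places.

0.49

R1: normal=0.49, severe=0.72; AND[min(a, b)] → w = 0.49
R2: critical=0.47, normal=0.49; OR[max(a, b)] → w = 0.49
R3: (severe=0.72 OR normal=0.49) = 0.72; AND[min(a, b)] with ¬mild=1−0.75=0.25 → w = 0.25
Rules with consequent 'weak': {R1, R2, R3} → strengths 0.49, 0.49, 0.25
Aggregate via t-conorm [max(a, b)]: 0.49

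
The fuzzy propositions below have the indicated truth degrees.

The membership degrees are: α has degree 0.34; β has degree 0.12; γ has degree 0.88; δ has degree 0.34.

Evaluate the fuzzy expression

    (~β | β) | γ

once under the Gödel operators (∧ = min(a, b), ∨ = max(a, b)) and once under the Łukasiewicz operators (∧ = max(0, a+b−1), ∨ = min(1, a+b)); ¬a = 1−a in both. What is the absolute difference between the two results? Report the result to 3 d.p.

Under Gödel:
  ~β = 1 − 0.12 = 0.88
  ~β | β = max(a, b) on (0.88, 0.12) = 0.88
  (~β | β) | γ = max(a, b) on (0.88, 0.88) = 0.88
  → value = 0.8800
Under Łukasiewicz:
  ~β = 1 − 0.12 = 0.88
  ~β | β = min(1, a+b) on (0.88, 0.12) = 1.00
  (~β | β) | γ = min(1, a+b) on (1.00, 0.88) = 1.00
  → value = 1.0000
|0.8800 − 1.0000| = 0.120

0.120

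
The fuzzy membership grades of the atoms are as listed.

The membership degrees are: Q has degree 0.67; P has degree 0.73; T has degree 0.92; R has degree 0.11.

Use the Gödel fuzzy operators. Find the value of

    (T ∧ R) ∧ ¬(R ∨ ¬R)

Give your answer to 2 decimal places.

T ∧ R = min(a, b) on (0.92, 0.11) = 0.11
¬R = 1 − 0.11 = 0.89
R ∨ ¬R = max(a, b) on (0.11, 0.89) = 0.89
¬(R ∨ ¬R) = 1 − 0.89 = 0.11
(T ∧ R) ∧ ¬(R ∨ ¬R) = min(a, b) on (0.11, 0.11) = 0.11

0.11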